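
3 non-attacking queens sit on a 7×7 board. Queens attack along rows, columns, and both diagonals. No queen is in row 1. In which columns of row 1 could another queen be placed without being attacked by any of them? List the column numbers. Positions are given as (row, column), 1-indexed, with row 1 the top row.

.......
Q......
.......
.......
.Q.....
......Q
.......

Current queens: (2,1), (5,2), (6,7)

(2,1) attacks row 1 at column 1 and diagonals 2.
(5,2) attacks row 1 at column 2 and diagonals 6.
(6,7) attacks row 1 at column 7 and diagonals 2.
Attacked columns: {1, 2, 6, 7}. Safe: {3, 4, 5}.

columns 3, 4, 5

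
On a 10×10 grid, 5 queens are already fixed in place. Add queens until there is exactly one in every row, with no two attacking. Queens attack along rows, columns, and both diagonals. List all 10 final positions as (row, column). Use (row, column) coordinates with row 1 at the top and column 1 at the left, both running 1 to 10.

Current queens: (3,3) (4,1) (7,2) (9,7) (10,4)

Row 1: attacked by (3,3)→{1,3,5}; (4,1)→{1,4}; (7,2)→{2,8}; (9,7)→{7}; (10,4)→{4}. Safe: 6, 9, 10. Place at column 9.
Row 2: attacked by (1,9)→{8,9,10}; (3,3)→{2,3,4}; (4,1)→{1,3}; (7,2)→{2,7}; (9,7)→{7}; (10,4)→{4}. Safe: 5, 6. Place at column 6.
Row 5: attacked by (1,9)→{5,9}; (2,6)→{3,6,9}; (3,3)→{1,3,5}; (4,1)→{1,2}; (7,2)→{2,4}; (9,7)→{3,7}; (10,4)→{4,9}. Safe: 8, 10. Place at column 8.
Row 6: attacked by (1,9)→{4,9}; (2,6)→{2,6,10}; (3,3)→{3,6}; (4,1)→{1,3}; (5,8)→{7,8,9}; (7,2)→{1,2,3}; (9,7)→{4,7,10}; (10,4)→{4,8}. Safe: 5. Place at column 5.
Row 8: attacked by (1,9)→{2,9}; (2,6)→{6}; (3,3)→{3,8}; (4,1)→{1,5}; (5,8)→{5,8}; (6,5)→{3,5,7}; (7,2)→{1,2,3}; (9,7)→{6,7,8}; (10,4)→{2,4,6}. Safe: 10. Place at column 10.
Columns [9, 6, 3, 1, 8, 5, 2, 10, 7, 4], r−c [-8, -4, 0, 3, -3, 1, 5, -2, 2, 6], r+c [10, 8, 6, 5, 13, 11, 9, 18, 16, 14] are all distinct, so no two queens attack.

(1,9) (2,6) (3,3) (4,1) (5,8) (6,5) (7,2) (8,10) (9,7) (10,4)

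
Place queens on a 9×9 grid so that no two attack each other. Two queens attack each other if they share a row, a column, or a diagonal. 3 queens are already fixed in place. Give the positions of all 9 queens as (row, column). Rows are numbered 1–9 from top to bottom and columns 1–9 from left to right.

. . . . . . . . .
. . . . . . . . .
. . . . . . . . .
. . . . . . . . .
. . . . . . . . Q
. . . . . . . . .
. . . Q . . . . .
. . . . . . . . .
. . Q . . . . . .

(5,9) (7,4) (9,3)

(1,6) (2,8) (3,1) (4,5) (5,9) (6,2) (7,4) (8,7) (9,3)

Row 1: attacked by (5,9)→{5,9}; (7,4)→{4}; (9,3)→{3}. Safe: 1, 2, 6, 7, 8. Place at column 6.
Row 2: attacked by (1,6)→{5,6,7}; (5,9)→{6,9}; (7,4)→{4,9}; (9,3)→{3}. Safe: 1, 2, 8. Place at column 8.
Row 3: attacked by (1,6)→{4,6,8}; (2,8)→{7,8,9}; (5,9)→{7,9}; (7,4)→{4,8}; (9,3)→{3,9}. Safe: 1, 2, 5. Place at column 1.
Row 4: attacked by (1,6)→{3,6,9}; (2,8)→{6,8}; (3,1)→{1,2}; (5,9)→{8,9}; (7,4)→{1,4,7}; (9,3)→{3,8}. Safe: 5. Place at column 5.
Row 6: attacked by (1,6)→{1,6}; (2,8)→{4,8}; (3,1)→{1,4}; (4,5)→{3,5,7}; (5,9)→{8,9}; (7,4)→{3,4,5}; (9,3)→{3,6}. Safe: 2. Place at column 2.
Row 8: attacked by (1,6)→{6}; (2,8)→{2,8}; (3,1)→{1,6}; (4,5)→{1,5,9}; (5,9)→{6,9}; (6,2)→{2,4}; (7,4)→{3,4,5}; (9,3)→{2,3,4}. Safe: 7. Place at column 7.
Columns [6, 8, 1, 5, 9, 2, 4, 7, 3], r−c [-5, -6, 2, -1, -4, 4, 3, 1, 6], r+c [7, 10, 4, 9, 14, 8, 11, 15, 12] are all distinct, so no two queens attack.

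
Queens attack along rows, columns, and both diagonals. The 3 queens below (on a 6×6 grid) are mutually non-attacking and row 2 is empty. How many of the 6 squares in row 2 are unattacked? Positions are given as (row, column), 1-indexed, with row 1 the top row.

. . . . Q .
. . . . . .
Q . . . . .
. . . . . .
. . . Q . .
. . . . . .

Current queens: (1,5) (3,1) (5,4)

1

(1,5) attacks row 2 at column 5 and diagonals 4, 6.
(3,1) attacks row 2 at column 1 and diagonals 2.
(5,4) attacks row 2 at column 4 and diagonals 1.
Attacked columns: {1, 2, 4, 5, 6}. Safe: {3}.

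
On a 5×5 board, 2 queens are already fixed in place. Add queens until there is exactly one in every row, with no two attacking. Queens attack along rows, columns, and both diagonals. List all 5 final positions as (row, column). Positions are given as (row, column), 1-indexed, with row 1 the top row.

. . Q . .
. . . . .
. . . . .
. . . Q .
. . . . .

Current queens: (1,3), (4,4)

Row 2: attacked by (1,3)→{2,3,4}; (4,4)→{2,4}. Safe: 1, 5. Place at column 5.
Row 3: attacked by (1,3)→{1,3,5}; (2,5)→{4,5}; (4,4)→{3,4,5}. Safe: 2. Place at column 2.
Row 5: attacked by (1,3)→{3}; (2,5)→{2,5}; (3,2)→{2,4}; (4,4)→{3,4,5}. Safe: 1. Place at column 1.
Columns [3, 5, 2, 4, 1], r−c [-2, -3, 1, 0, 4], r+c [4, 7, 5, 8, 6] are all distinct, so no two queens attack.

(1,3) (2,5) (3,2) (4,4) (5,1)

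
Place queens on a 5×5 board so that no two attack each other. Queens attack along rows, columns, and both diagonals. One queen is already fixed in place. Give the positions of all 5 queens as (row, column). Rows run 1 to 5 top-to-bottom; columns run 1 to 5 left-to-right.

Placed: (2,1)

(1,3) (2,1) (3,4) (4,2) (5,5)

Row 1: attacked by (2,1)→{1,2}. Safe: 3, 4, 5. Place at column 3.
Row 3: attacked by (1,3)→{1,3,5}; (2,1)→{1,2}. Safe: 4. Place at column 4.
Row 4: attacked by (1,3)→{3}; (2,1)→{1,3}; (3,4)→{3,4,5}. Safe: 2. Place at column 2.
Row 5: attacked by (1,3)→{3}; (2,1)→{1,4}; (3,4)→{2,4}; (4,2)→{1,2,3}. Safe: 5. Place at column 5.
Columns [3, 1, 4, 2, 5], r−c [-2, 1, -1, 2, 0], r+c [4, 3, 7, 6, 10] are all distinct, so no two queens attack.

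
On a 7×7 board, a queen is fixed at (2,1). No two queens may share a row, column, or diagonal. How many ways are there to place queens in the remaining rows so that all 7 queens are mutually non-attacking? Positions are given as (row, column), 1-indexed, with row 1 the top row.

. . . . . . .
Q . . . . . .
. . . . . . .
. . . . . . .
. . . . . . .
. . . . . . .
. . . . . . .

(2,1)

7

Branch on row 1: col 3 → 2; col 4 → 2; col 5 → 2; col 6 → 1; col 7 → 0.
Sum: 2 + 2 + 2 + 1 + 0 = 7.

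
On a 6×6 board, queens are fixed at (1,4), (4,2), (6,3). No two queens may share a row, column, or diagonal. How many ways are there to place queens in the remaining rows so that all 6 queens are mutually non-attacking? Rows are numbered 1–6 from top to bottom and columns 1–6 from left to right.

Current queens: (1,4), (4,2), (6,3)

Branch on row 2: col 1 → 1; col 6 → 0.
Sum: 1 + 0 = 1.

1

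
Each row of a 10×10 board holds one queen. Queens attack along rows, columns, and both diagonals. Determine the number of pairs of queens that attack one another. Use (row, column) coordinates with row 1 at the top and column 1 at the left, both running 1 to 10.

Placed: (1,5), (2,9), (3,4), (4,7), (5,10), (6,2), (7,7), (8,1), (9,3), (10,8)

Same column: (4,7)–(7,7) (column 7).
Same diagonal: (2,9)–(4,7) (|2−4| = |9−7| = 2).
Total attacking pairs: 2.

2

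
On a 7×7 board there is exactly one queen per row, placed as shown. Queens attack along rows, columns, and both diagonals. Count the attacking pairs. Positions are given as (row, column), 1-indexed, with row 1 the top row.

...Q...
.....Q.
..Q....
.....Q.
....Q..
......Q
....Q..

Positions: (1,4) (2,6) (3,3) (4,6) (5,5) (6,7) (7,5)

4

Same column: (2,6)–(4,6) (column 6); (5,5)–(7,5) (column 5).
Same diagonal: (3,3)–(5,5) (|3−5| = |3−5| = 2); (4,6)–(5,5) (|4−5| = |6−5| = 1).
Total attacking pairs: 4.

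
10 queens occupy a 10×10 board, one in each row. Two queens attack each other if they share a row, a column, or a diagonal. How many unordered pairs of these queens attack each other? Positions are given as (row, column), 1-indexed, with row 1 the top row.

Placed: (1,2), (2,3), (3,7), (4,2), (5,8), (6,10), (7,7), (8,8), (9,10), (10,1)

Same column: (1,2)–(4,2) (column 2); (3,7)–(7,7) (column 7); (5,8)–(8,8) (column 8); (6,10)–(9,10) (column 10).
Same diagonal: (1,2)–(2,3) (|1−2| = |2−3| = 1); (1,2)–(9,10) (|1−9| = |2−10| = 8); (2,3)–(9,10) (|2−9| = |3−10| = 7); (3,7)–(6,10) (|3−6| = |7−10| = 3); (6,10)–(8,8) (|6−8| = |10−8| = 2); (7,7)–(8,8) (|7−8| = |7−8| = 1).
Total attacking pairs: 10.

10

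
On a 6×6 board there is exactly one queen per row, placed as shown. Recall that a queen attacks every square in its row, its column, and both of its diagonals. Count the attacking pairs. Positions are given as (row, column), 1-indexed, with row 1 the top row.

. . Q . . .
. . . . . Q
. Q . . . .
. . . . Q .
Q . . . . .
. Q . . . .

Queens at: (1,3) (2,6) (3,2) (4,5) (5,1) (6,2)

3

Same column: (3,2)–(6,2) (column 2).
Same diagonal: (2,6)–(6,2) (|2−6| = |6−2| = 4); (5,1)–(6,2) (|5−6| = |1−2| = 1).
Total attacking pairs: 3.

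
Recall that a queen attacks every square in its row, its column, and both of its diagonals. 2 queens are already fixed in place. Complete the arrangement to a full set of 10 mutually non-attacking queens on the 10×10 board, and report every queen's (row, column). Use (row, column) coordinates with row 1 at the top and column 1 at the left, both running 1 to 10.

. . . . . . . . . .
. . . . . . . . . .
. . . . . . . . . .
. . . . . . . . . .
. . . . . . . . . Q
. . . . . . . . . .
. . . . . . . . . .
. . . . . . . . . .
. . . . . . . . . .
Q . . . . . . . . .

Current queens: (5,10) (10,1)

(1,4) (2,2) (3,5) (4,8) (5,10) (6,3) (7,6) (8,9) (9,7) (10,1)

Row 1: attacked by (5,10)→{6,10}; (10,1)→{1,10}. Safe: 2, 3, 4, 5, 7, 8, 9. Place at column 4.
Row 2: attacked by (1,4)→{3,4,5}; (5,10)→{7,10}; (10,1)→{1,9}. Safe: 2, 6, 8. Place at column 2.
Row 3: attacked by (1,4)→{2,4,6}; (2,2)→{1,2,3}; (5,10)→{8,10}; (10,1)→{1,8}. Safe: 5, 7, 9. Place at column 5.
Row 4: attacked by (1,4)→{1,4,7}; (2,2)→{2,4}; (3,5)→{4,5,6}; (5,10)→{9,10}; (10,1)→{1,7}. Safe: 3, 8. Place at column 8.
Row 6: attacked by (1,4)→{4,9}; (2,2)→{2,6}; (3,5)→{2,5,8}; (4,8)→{6,8,10}; (5,10)→{9,10}; (10,1)→{1,5}. Safe: 3, 7. Place at column 3.
Row 7: attacked by (1,4)→{4,10}; (2,2)→{2,7}; (3,5)→{1,5,9}; (4,8)→{5,8}; (5,10)→{8,10}; (6,3)→{2,3,4}; (10,1)→{1,4}. Safe: 6. Place at column 6.
Row 8: attacked by (1,4)→{4}; (2,2)→{2,8}; (3,5)→{5,10}; (4,8)→{4,8}; (5,10)→{7,10}; (6,3)→{1,3,5}; (7,6)→{5,6,7}; (10,1)→{1,3}. Safe: 9. Place at column 9.
Row 9: attacked by (1,4)→{4}; (2,2)→{2,9}; (3,5)→{5}; (4,8)→{3,8}; (5,10)→{6,10}; (6,3)→{3,6}; (7,6)→{4,6,8}; (8,9)→{8,9,10}; (10,1)→{1,2}. Safe: 7. Place at column 7.
Columns [4, 2, 5, 8, 10, 3, 6, 9, 7, 1], r−c [-3, 0, -2, -4, -5, 3, 1, -1, 2, 9], r+c [5, 4, 8, 12, 15, 9, 13, 17, 16, 11] are all distinct, so no two queens attack.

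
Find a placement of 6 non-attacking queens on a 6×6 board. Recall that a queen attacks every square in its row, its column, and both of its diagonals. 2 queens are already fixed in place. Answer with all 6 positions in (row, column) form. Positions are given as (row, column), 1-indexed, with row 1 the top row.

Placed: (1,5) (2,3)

(1,5) (2,3) (3,1) (4,6) (5,4) (6,2)

Row 3: attacked by (1,5)→{3,5}; (2,3)→{2,3,4}. Safe: 1, 6. Place at column 1.
Row 4: attacked by (1,5)→{2,5}; (2,3)→{1,3,5}; (3,1)→{1,2}. Safe: 4, 6. Place at column 6.
Row 5: attacked by (1,5)→{1,5}; (2,3)→{3,6}; (3,1)→{1,3}; (4,6)→{5,6}. Safe: 2, 4. Place at column 4.
Row 6: attacked by (1,5)→{5}; (2,3)→{3}; (3,1)→{1,4}; (4,6)→{4,6}; (5,4)→{3,4,5}. Safe: 2. Place at column 2.
Columns [5, 3, 1, 6, 4, 2], r−c [-4, -1, 2, -2, 1, 4], r+c [6, 5, 4, 10, 9, 8] are all distinct, so no two queens attack.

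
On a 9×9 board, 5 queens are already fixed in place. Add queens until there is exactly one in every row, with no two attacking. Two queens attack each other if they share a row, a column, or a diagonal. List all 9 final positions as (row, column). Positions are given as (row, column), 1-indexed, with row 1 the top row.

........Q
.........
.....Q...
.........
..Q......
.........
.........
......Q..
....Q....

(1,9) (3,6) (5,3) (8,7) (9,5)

(1,9) (2,2) (3,6) (4,8) (5,3) (6,1) (7,4) (8,7) (9,5)

Row 2: attacked by (1,9)→{8,9}; (3,6)→{5,6,7}; (5,3)→{3,6}; (8,7)→{1,7}; (9,5)→{5}. Safe: 2, 4. Place at column 2.
Row 4: attacked by (1,9)→{6,9}; (2,2)→{2,4}; (3,6)→{5,6,7}; (5,3)→{2,3,4}; (8,7)→{3,7}; (9,5)→{5}. Safe: 1, 8. Place at column 8.
Row 6: attacked by (1,9)→{4,9}; (2,2)→{2,6}; (3,6)→{3,6,9}; (4,8)→{6,8}; (5,3)→{2,3,4}; (8,7)→{5,7,9}; (9,5)→{2,5,8}. Safe: 1. Place at column 1.
Row 7: attacked by (1,9)→{3,9}; (2,2)→{2,7}; (3,6)→{2,6}; (4,8)→{5,8}; (5,3)→{1,3,5}; (6,1)→{1,2}; (8,7)→{6,7,8}; (9,5)→{3,5,7}. Safe: 4. Place at column 4.
Columns [9, 2, 6, 8, 3, 1, 4, 7, 5], r−c [-8, 0, -3, -4, 2, 5, 3, 1, 4], r+c [10, 4, 9, 12, 8, 7, 11, 15, 14] are all distinct, so no two queens attack.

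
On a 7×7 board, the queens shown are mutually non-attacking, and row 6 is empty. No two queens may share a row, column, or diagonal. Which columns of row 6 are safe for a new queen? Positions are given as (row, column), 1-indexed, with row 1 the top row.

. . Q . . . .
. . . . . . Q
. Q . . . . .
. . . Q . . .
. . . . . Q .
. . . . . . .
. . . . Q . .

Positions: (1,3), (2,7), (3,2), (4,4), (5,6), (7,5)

columns 1

(1,3) attacks row 6 at column 3.
(2,7) attacks row 6 at column 7 and diagonals 3.
(3,2) attacks row 6 at column 2 and diagonals 5.
(4,4) attacks row 6 at column 4 and diagonals 2, 6.
(5,6) attacks row 6 at column 6 and diagonals 5, 7.
(7,5) attacks row 6 at column 5 and diagonals 4, 6.
Attacked columns: {2, 3, 4, 5, 6, 7}. Safe: {1}.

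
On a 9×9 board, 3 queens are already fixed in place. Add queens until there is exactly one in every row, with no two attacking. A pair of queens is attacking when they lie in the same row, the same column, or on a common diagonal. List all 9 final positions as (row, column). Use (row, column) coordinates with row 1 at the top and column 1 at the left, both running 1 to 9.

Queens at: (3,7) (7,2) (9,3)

Row 1: attacked by (3,7)→{5,7,9}; (7,2)→{2,8}; (9,3)→{3}. Safe: 1, 4, 6. Place at column 6.
Row 2: attacked by (1,6)→{5,6,7}; (3,7)→{6,7,8}; (7,2)→{2,7}; (9,3)→{3}. Safe: 1, 4, 9. Place at column 9.
Row 4: attacked by (1,6)→{3,6,9}; (2,9)→{7,9}; (3,7)→{6,7,8}; (7,2)→{2,5}; (9,3)→{3,8}. Safe: 1, 4. Place at column 4.
Row 5: attacked by (1,6)→{2,6}; (2,9)→{6,9}; (3,7)→{5,7,9}; (4,4)→{3,4,5}; (7,2)→{2,4}; (9,3)→{3,7}. Safe: 1, 8. Place at column 1.
Row 6: attacked by (1,6)→{1,6}; (2,9)→{5,9}; (3,7)→{4,7}; (4,4)→{2,4,6}; (5,1)→{1,2}; (7,2)→{1,2,3}; (9,3)→{3,6}. Safe: 8. Place at column 8.
Row 8: attacked by (1,6)→{6}; (2,9)→{3,9}; (3,7)→{2,7}; (4,4)→{4,8}; (5,1)→{1,4}; (6,8)→{6,8}; (7,2)→{1,2,3}; (9,3)→{2,3,4}. Safe: 5. Place at column 5.
Columns [6, 9, 7, 4, 1, 8, 2, 5, 3], r−c [-5, -7, -4, 0, 4, -2, 5, 3, 6], r+c [7, 11, 10, 8, 6, 14, 9, 13, 12] are all distinct, so no two queens attack.

(1,6) (2,9) (3,7) (4,4) (5,1) (6,8) (7,2) (8,5) (9,3)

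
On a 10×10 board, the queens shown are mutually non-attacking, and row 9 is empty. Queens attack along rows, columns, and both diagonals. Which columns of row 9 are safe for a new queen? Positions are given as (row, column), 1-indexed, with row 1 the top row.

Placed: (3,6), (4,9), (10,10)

(3,6) attacks row 9 at column 6.
(4,9) attacks row 9 at column 9 and diagonals 4.
(10,10) attacks row 9 at column 10 and diagonals 9.
Attacked columns: {4, 6, 9, 10}. Safe: {1, 2, 3, 5, 7, 8}.

columns 1, 2, 3, 5, 7, 8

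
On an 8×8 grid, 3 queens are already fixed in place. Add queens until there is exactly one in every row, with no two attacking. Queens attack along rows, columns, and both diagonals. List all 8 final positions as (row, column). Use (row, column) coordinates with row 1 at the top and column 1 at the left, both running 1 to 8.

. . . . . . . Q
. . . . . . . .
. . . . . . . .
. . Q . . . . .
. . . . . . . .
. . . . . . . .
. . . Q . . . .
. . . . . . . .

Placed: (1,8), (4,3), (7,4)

Row 2: attacked by (1,8)→{7,8}; (4,3)→{1,3,5}; (7,4)→{4}. Safe: 2, 6. Place at column 2.
Row 3: attacked by (1,8)→{6,8}; (2,2)→{1,2,3}; (4,3)→{2,3,4}; (7,4)→{4,8}. Safe: 5, 7. Place at column 5.
Row 5: attacked by (1,8)→{4,8}; (2,2)→{2,5}; (3,5)→{3,5,7}; (4,3)→{2,3,4}; (7,4)→{2,4,6}. Safe: 1. Place at column 1.
Row 6: attacked by (1,8)→{3,8}; (2,2)→{2,6}; (3,5)→{2,5,8}; (4,3)→{1,3,5}; (5,1)→{1,2}; (7,4)→{3,4,5}. Safe: 7. Place at column 7.
Row 8: attacked by (1,8)→{1,8}; (2,2)→{2,8}; (3,5)→{5}; (4,3)→{3,7}; (5,1)→{1,4}; (6,7)→{5,7}; (7,4)→{3,4,5}. Safe: 6. Place at column 6.
Columns [8, 2, 5, 3, 1, 7, 4, 6], r−c [-7, 0, -2, 1, 4, -1, 3, 2], r+c [9, 4, 8, 7, 6, 13, 11, 14] are all distinct, so no two queens attack.

(1,8) (2,2) (3,5) (4,3) (5,1) (6,7) (7,4) (8,6)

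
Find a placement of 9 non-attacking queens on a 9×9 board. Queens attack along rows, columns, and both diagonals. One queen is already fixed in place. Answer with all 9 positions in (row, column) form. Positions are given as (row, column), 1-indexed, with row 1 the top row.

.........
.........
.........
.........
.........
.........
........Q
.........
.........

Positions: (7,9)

Row 1: attacked by (7,9)→{3,9}. Safe: 1, 2, 4, 5, 6, 7, 8. Place at column 5.
Row 2: attacked by (1,5)→{4,5,6}; (7,9)→{4,9}. Safe: 1, 2, 3, 7, 8. Place at column 2.
Row 3: attacked by (1,5)→{3,5,7}; (2,2)→{1,2,3}; (7,9)→{5,9}. Safe: 4, 6, 8. Place at column 6.
Row 4: attacked by (1,5)→{2,5,8}; (2,2)→{2,4}; (3,6)→{5,6,7}; (7,9)→{6,9}. Safe: 1, 3. Place at column 1.
Row 5: attacked by (1,5)→{1,5,9}; (2,2)→{2,5}; (3,6)→{4,6,8}; (4,1)→{1,2}; (7,9)→{7,9}. Safe: 3. Place at column 3.
Row 6: attacked by (1,5)→{5}; (2,2)→{2,6}; (3,6)→{3,6,9}; (4,1)→{1,3}; (5,3)→{2,3,4}; (7,9)→{8,9}. Safe: 7. Place at column 7.
Row 8: attacked by (1,5)→{5}; (2,2)→{2,8}; (3,6)→{1,6}; (4,1)→{1,5}; (5,3)→{3,6}; (6,7)→{5,7,9}; (7,9)→{8,9}. Safe: 4. Place at column 4.
Row 9: attacked by (1,5)→{5}; (2,2)→{2,9}; (3,6)→{6}; (4,1)→{1,6}; (5,3)→{3,7}; (6,7)→{4,7}; (7,9)→{7,9}; (8,4)→{3,4,5}. Safe: 8. Place at column 8.
Columns [5, 2, 6, 1, 3, 7, 9, 4, 8], r−c [-4, 0, -3, 3, 2, -1, -2, 4, 1], r+c [6, 4, 9, 5, 8, 13, 16, 12, 17] are all distinct, so no two queens attack.

(1,5) (2,2) (3,6) (4,1) (5,3) (6,7) (7,9) (8,4) (9,8)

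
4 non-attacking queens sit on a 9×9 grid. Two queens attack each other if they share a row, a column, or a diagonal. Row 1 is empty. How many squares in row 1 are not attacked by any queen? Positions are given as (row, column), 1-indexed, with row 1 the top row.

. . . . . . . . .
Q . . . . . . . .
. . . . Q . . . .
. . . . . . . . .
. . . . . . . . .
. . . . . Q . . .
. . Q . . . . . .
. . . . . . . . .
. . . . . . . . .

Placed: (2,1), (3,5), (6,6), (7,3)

(2,1) attacks row 1 at column 1 and diagonals 2.
(3,5) attacks row 1 at column 5 and diagonals 3, 7.
(6,6) attacks row 1 at column 6 and diagonals 1.
(7,3) attacks row 1 at column 3 and diagonals 9.
Attacked columns: {1, 2, 3, 5, 6, 7, 9}. Safe: {4, 8}.

2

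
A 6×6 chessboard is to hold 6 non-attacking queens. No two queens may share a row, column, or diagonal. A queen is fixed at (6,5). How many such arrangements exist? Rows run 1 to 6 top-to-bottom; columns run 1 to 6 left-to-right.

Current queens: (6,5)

1

Branch on row 1: col 1 → 0; col 2 → 1; col 3 → 0; col 4 → 0; col 6 → 0.
Sum: 0 + 1 + 0 + 0 + 0 = 1.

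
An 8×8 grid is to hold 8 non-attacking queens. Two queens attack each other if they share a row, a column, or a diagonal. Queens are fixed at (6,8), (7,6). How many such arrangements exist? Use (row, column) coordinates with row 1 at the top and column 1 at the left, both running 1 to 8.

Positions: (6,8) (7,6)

7

Branch on row 1: col 1 → 0; col 2 → 2; col 4 → 1; col 5 → 4; col 7 → 0.
Sum: 0 + 2 + 1 + 4 + 0 = 7.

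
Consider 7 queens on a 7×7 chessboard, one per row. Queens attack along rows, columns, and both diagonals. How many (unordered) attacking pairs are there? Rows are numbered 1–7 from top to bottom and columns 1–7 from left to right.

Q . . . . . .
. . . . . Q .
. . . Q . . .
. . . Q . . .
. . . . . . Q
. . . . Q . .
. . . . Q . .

5

Same column: (3,4)–(4,4) (column 4); (6,5)–(7,5) (column 5).
Same diagonal: (1,1)–(4,4) (|1−4| = |1−4| = 3); (2,6)–(4,4) (|2−4| = |6−4| = 2); (5,7)–(7,5) (|5−7| = |7−5| = 2).
Total attacking pairs: 5.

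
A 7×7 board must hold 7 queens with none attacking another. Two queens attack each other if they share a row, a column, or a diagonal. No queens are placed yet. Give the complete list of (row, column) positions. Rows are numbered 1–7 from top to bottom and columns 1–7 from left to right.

Row 1: Safe: 1, 2, 3, 4, 5, 6, 7. Place at column 2.
Row 2: attacked by (1,2)→{1,2,3}. Safe: 4, 5, 6, 7. Place at column 4.
Row 3: attacked by (1,2)→{2,4}; (2,4)→{3,4,5}. Safe: 1, 6, 7. Place at column 6.
Row 4: attacked by (1,2)→{2,5}; (2,4)→{2,4,6}; (3,6)→{5,6,7}. Safe: 1, 3. Place at column 1.
Row 5: attacked by (1,2)→{2,6}; (2,4)→{1,4,7}; (3,6)→{4,6}; (4,1)→{1,2}. Safe: 3, 5. Place at column 3.
Row 6: attacked by (1,2)→{2,7}; (2,4)→{4}; (3,6)→{3,6}; (4,1)→{1,3}; (5,3)→{2,3,4}. Safe: 5. Place at column 5.
Row 7: attacked by (1,2)→{2}; (2,4)→{4}; (3,6)→{2,6}; (4,1)→{1,4}; (5,3)→{1,3,5}; (6,5)→{4,5,6}. Safe: 7. Place at column 7.
Columns [2, 4, 6, 1, 3, 5, 7], r−c [-1, -2, -3, 3, 2, 1, 0], r+c [3, 6, 9, 5, 8, 11, 14] are all distinct, so no two queens attack.

(1,2) (2,4) (3,6) (4,1) (5,3) (6,5) (7,7)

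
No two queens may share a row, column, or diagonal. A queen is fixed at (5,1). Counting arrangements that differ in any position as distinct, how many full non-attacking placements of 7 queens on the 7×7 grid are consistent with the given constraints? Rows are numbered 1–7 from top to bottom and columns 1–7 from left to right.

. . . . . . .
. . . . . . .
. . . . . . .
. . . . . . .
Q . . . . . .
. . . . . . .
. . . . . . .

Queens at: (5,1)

6

Branch on row 1: col 2 → 2; col 3 → 1; col 4 → 0; col 6 → 2; col 7 → 1.
Sum: 2 + 1 + 0 + 2 + 1 = 6.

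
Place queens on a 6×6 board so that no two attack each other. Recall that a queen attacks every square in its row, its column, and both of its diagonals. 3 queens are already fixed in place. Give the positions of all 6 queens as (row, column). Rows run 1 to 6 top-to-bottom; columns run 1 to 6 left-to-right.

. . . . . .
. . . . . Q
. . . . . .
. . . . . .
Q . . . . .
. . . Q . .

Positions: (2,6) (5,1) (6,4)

Row 1: attacked by (2,6)→{5,6}; (5,1)→{1,5}; (6,4)→{4}. Safe: 2, 3. Place at column 3.
Row 3: attacked by (1,3)→{1,3,5}; (2,6)→{5,6}; (5,1)→{1,3}; (6,4)→{1,4}. Safe: 2. Place at column 2.
Row 4: attacked by (1,3)→{3,6}; (2,6)→{4,6}; (3,2)→{1,2,3}; (5,1)→{1,2}; (6,4)→{2,4,6}. Safe: 5. Place at column 5.
Columns [3, 6, 2, 5, 1, 4], r−c [-2, -4, 1, -1, 4, 2], r+c [4, 8, 5, 9, 6, 10] are all distinct, so no two queens attack.

(1,3) (2,6) (3,2) (4,5) (5,1) (6,4)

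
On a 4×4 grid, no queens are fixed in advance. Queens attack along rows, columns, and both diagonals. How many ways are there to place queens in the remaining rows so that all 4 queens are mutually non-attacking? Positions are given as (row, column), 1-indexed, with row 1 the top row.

Branch on row 1: col 1 → 0; col 2 → 1; col 3 → 1; col 4 → 0.
Sum: 0 + 1 + 1 + 0 = 2.
(This is the classic 4-queens count.)

2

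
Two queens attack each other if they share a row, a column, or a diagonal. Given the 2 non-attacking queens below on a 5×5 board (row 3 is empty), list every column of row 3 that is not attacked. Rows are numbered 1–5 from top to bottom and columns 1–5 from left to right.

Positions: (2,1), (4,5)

(2,1) attacks row 3 at column 1 and diagonals 2.
(4,5) attacks row 3 at column 5 and diagonals 4.
Attacked columns: {1, 2, 4, 5}. Safe: {3}.

columns 3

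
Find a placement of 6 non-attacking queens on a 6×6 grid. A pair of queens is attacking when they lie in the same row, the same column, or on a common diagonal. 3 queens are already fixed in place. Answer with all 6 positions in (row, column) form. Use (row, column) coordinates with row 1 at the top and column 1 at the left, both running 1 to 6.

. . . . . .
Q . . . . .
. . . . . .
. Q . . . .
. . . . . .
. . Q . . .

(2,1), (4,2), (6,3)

(1,4) (2,1) (3,5) (4,2) (5,6) (6,3)

Row 1: attacked by (2,1)→{1,2}; (4,2)→{2,5}; (6,3)→{3}. Safe: 4, 6. Place at column 4.
Row 3: attacked by (1,4)→{2,4,6}; (2,1)→{1,2}; (4,2)→{1,2,3}; (6,3)→{3,6}. Safe: 5. Place at column 5.
Row 5: attacked by (1,4)→{4}; (2,1)→{1,4}; (3,5)→{3,5}; (4,2)→{1,2,3}; (6,3)→{2,3,4}. Safe: 6. Place at column 6.
Columns [4, 1, 5, 2, 6, 3], r−c [-3, 1, -2, 2, -1, 3], r+c [5, 3, 8, 6, 11, 9] are all distinct, so no two queens attack.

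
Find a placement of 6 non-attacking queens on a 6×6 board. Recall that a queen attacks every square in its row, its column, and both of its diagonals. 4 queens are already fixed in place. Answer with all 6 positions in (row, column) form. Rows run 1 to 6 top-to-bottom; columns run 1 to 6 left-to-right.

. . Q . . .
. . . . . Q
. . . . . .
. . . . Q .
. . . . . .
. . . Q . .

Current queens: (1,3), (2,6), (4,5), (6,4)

Row 3: attacked by (1,3)→{1,3,5}; (2,6)→{5,6}; (4,5)→{4,5,6}; (6,4)→{1,4}. Safe: 2. Place at column 2.
Row 5: attacked by (1,3)→{3}; (2,6)→{3,6}; (3,2)→{2,4}; (4,5)→{4,5,6}; (6,4)→{3,4,5}. Safe: 1. Place at column 1.
Columns [3, 6, 2, 5, 1, 4], r−c [-2, -4, 1, -1, 4, 2], r+c [4, 8, 5, 9, 6, 10] are all distinct, so no two queens attack.

(1,3) (2,6) (3,2) (4,5) (5,1) (6,4)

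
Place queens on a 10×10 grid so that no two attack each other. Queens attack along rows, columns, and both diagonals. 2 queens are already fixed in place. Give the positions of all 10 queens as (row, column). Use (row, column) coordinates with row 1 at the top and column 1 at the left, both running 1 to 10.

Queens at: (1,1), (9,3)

Row 2: attacked by (1,1)→{1,2}; (9,3)→{3,10}. Safe: 4, 5, 6, 7, 8, 9. Place at column 9.
Row 3: attacked by (1,1)→{1,3}; (2,9)→{8,9,10}; (9,3)→{3,9}. Safe: 2, 4, 5, 6, 7. Place at column 5.
Row 4: attacked by (1,1)→{1,4}; (2,9)→{7,9}; (3,5)→{4,5,6}; (9,3)→{3,8}. Safe: 2, 10. Place at column 10.
Row 5: attacked by (1,1)→{1,5}; (2,9)→{6,9}; (3,5)→{3,5,7}; (4,10)→{9,10}; (9,3)→{3,7}. Safe: 2, 4, 8. Place at column 8.
Row 6: attacked by (1,1)→{1,6}; (2,9)→{5,9}; (3,5)→{2,5,8}; (4,10)→{8,10}; (5,8)→{7,8,9}; (9,3)→{3,6}. Safe: 4. Place at column 4.
Row 7: attacked by (1,1)→{1,7}; (2,9)→{4,9}; (3,5)→{1,5,9}; (4,10)→{7,10}; (5,8)→{6,8,10}; (6,4)→{3,4,5}; (9,3)→{1,3,5}. Safe: 2. Place at column 2.
Row 8: attacked by (1,1)→{1,8}; (2,9)→{3,9}; (3,5)→{5,10}; (4,10)→{6,10}; (5,8)→{5,8}; (6,4)→{2,4,6}; (7,2)→{1,2,3}; (9,3)→{2,3,4}. Safe: 7. Place at column 7.
Row 10: attacked by (1,1)→{1,10}; (2,9)→{1,9}; (3,5)→{5}; (4,10)→{4,10}; (5,8)→{3,8}; (6,4)→{4,8}; (7,2)→{2,5}; (8,7)→{5,7,9}; (9,3)→{2,3,4}. Safe: 6. Place at column 6.
Columns [1, 9, 5, 10, 8, 4, 2, 7, 3, 6], r−c [0, -7, -2, -6, -3, 2, 5, 1, 6, 4], r+c [2, 11, 8, 14, 13, 10, 9, 15, 12, 16] are all distinct, so no two queens attack.

(1,1) (2,9) (3,5) (4,10) (5,8) (6,4) (7,2) (8,7) (9,3) (10,6)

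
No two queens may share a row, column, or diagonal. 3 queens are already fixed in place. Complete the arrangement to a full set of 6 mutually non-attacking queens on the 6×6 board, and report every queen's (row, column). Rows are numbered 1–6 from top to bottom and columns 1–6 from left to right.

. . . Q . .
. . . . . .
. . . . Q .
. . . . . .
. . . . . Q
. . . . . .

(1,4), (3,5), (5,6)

(1,4) (2,1) (3,5) (4,2) (5,6) (6,3)

Row 2: attacked by (1,4)→{3,4,5}; (3,5)→{4,5,6}; (5,6)→{3,6}. Safe: 1, 2. Place at column 1.
Row 4: attacked by (1,4)→{1,4}; (2,1)→{1,3}; (3,5)→{4,5,6}; (5,6)→{5,6}. Safe: 2. Place at column 2.
Row 6: attacked by (1,4)→{4}; (2,1)→{1,5}; (3,5)→{2,5}; (4,2)→{2,4}; (5,6)→{5,6}. Safe: 3. Place at column 3.
Columns [4, 1, 5, 2, 6, 3], r−c [-3, 1, -2, 2, -1, 3], r+c [5, 3, 8, 6, 11, 9] are all distinct, so no two queens attack.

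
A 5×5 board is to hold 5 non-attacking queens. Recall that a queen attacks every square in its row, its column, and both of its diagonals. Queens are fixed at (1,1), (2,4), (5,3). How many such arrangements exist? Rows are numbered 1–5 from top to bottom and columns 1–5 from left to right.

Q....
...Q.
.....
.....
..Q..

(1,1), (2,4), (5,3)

Branch on row 3: col 2 → 1.
Sum: 1 = 1.

1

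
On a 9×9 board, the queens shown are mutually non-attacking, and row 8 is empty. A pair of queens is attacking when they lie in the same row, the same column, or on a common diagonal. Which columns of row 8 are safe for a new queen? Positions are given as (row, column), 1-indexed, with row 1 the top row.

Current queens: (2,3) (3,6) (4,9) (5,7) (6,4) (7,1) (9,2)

(2,3) attacks row 8 at column 3 and diagonals 9.
(3,6) attacks row 8 at column 6 and diagonals 1.
(4,9) attacks row 8 at column 9 and diagonals 5.
(5,7) attacks row 8 at column 7 and diagonals 4.
(6,4) attacks row 8 at column 4 and diagonals 2, 6.
(7,1) attacks row 8 at column 1 and diagonals 2.
(9,2) attacks row 8 at column 2 and diagonals 1, 3.
Attacked columns: {1, 2, 3, 4, 5, 6, 7, 9}. Safe: {8}.

columns 8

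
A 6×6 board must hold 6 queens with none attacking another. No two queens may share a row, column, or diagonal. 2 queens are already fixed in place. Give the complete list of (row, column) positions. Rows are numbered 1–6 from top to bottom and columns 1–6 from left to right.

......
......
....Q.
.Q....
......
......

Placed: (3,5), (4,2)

Row 1: attacked by (3,5)→{3,5}; (4,2)→{2,5}. Safe: 1, 4, 6. Place at column 4.
Row 2: attacked by (1,4)→{3,4,5}; (3,5)→{4,5,6}; (4,2)→{2,4}. Safe: 1. Place at column 1.
Row 5: attacked by (1,4)→{4}; (2,1)→{1,4}; (3,5)→{3,5}; (4,2)→{1,2,3}. Safe: 6. Place at column 6.
Row 6: attacked by (1,4)→{4}; (2,1)→{1,5}; (3,5)→{2,5}; (4,2)→{2,4}; (5,6)→{5,6}. Safe: 3. Place at column 3.
Columns [4, 1, 5, 2, 6, 3], r−c [-3, 1, -2, 2, -1, 3], r+c [5, 3, 8, 6, 11, 9] are all distinct, so no two queens attack.

(1,4) (2,1) (3,5) (4,2) (5,6) (6,3)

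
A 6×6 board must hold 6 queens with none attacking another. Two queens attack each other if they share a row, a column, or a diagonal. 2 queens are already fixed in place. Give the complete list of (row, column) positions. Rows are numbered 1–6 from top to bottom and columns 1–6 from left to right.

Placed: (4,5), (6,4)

Row 1: attacked by (4,5)→{2,5}; (6,4)→{4}. Safe: 1, 3, 6. Place at column 3.
Row 2: attacked by (1,3)→{2,3,4}; (4,5)→{3,5}; (6,4)→{4}. Safe: 1, 6. Place at column 6.
Row 3: attacked by (1,3)→{1,3,5}; (2,6)→{5,6}; (4,5)→{4,5,6}; (6,4)→{1,4}. Safe: 2. Place at column 2.
Row 5: attacked by (1,3)→{3}; (2,6)→{3,6}; (3,2)→{2,4}; (4,5)→{4,5,6}; (6,4)→{3,4,5}. Safe: 1. Place at column 1.
Columns [3, 6, 2, 5, 1, 4], r−c [-2, -4, 1, -1, 4, 2], r+c [4, 8, 5, 9, 6, 10] are all distinct, so no two queens attack.

(1,3) (2,6) (3,2) (4,5) (5,1) (6,4)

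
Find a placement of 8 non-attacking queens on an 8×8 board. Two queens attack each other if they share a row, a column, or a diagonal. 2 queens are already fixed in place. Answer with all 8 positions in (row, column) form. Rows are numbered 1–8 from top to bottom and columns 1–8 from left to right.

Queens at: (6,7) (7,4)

(1,8) (2,2) (3,5) (4,3) (5,1) (6,7) (7,4) (8,6)

Row 1: attacked by (6,7)→{2,7}; (7,4)→{4}. Safe: 1, 3, 5, 6, 8. Place at column 8.
Row 2: attacked by (1,8)→{7,8}; (6,7)→{3,7}; (7,4)→{4}. Safe: 1, 2, 5, 6. Place at column 2.
Row 3: attacked by (1,8)→{6,8}; (2,2)→{1,2,3}; (6,7)→{4,7}; (7,4)→{4,8}. Safe: 5. Place at column 5.
Row 4: attacked by (1,8)→{5,8}; (2,2)→{2,4}; (3,5)→{4,5,6}; (6,7)→{5,7}; (7,4)→{1,4,7}. Safe: 3. Place at column 3.
Row 5: attacked by (1,8)→{4,8}; (2,2)→{2,5}; (3,5)→{3,5,7}; (4,3)→{2,3,4}; (6,7)→{6,7,8}; (7,4)→{2,4,6}. Safe: 1. Place at column 1.
Row 8: attacked by (1,8)→{1,8}; (2,2)→{2,8}; (3,5)→{5}; (4,3)→{3,7}; (5,1)→{1,4}; (6,7)→{5,7}; (7,4)→{3,4,5}. Safe: 6. Place at column 6.
Columns [8, 2, 5, 3, 1, 7, 4, 6], r−c [-7, 0, -2, 1, 4, -1, 3, 2], r+c [9, 4, 8, 7, 6, 13, 11, 14] are all distinct, so no two queens attack.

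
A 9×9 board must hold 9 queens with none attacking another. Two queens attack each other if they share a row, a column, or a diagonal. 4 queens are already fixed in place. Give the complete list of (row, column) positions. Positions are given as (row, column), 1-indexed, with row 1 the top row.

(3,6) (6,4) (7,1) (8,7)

(1,3) (2,9) (3,6) (4,8) (5,2) (6,4) (7,1) (8,7) (9,5)

Row 1: attacked by (3,6)→{4,6,8}; (6,4)→{4,9}; (7,1)→{1,7}; (8,7)→{7}. Safe: 2, 3, 5. Place at column 3.
Row 2: attacked by (1,3)→{2,3,4}; (3,6)→{5,6,7}; (6,4)→{4,8}; (7,1)→{1,6}; (8,7)→{1,7}. Safe: 9. Place at column 9.
Row 4: attacked by (1,3)→{3,6}; (2,9)→{7,9}; (3,6)→{5,6,7}; (6,4)→{2,4,6}; (7,1)→{1,4}; (8,7)→{3,7}. Safe: 8. Place at column 8.
Row 5: attacked by (1,3)→{3,7}; (2,9)→{6,9}; (3,6)→{4,6,8}; (4,8)→{7,8,9}; (6,4)→{3,4,5}; (7,1)→{1,3}; (8,7)→{4,7}. Safe: 2. Place at column 2.
Row 9: attacked by (1,3)→{3}; (2,9)→{2,9}; (3,6)→{6}; (4,8)→{3,8}; (5,2)→{2,6}; (6,4)→{1,4,7}; (7,1)→{1,3}; (8,7)→{6,7,8}. Safe: 5. Place at column 5.
Columns [3, 9, 6, 8, 2, 4, 1, 7, 5], r−c [-2, -7, -3, -4, 3, 2, 6, 1, 4], r+c [4, 11, 9, 12, 7, 10, 8, 15, 14] are all distinct, so no two queens attack.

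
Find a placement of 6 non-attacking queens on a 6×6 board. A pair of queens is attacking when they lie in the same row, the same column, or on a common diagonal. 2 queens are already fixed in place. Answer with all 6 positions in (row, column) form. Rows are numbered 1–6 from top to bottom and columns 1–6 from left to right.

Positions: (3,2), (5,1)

(1,3) (2,6) (3,2) (4,5) (5,1) (6,4)

Row 1: attacked by (3,2)→{2,4}; (5,1)→{1,5}. Safe: 3, 6. Place at column 3.
Row 2: attacked by (1,3)→{2,3,4}; (3,2)→{1,2,3}; (5,1)→{1,4}. Safe: 5, 6. Place at column 6.
Row 4: attacked by (1,3)→{3,6}; (2,6)→{4,6}; (3,2)→{1,2,3}; (5,1)→{1,2}. Safe: 5. Place at column 5.
Row 6: attacked by (1,3)→{3}; (2,6)→{2,6}; (3,2)→{2,5}; (4,5)→{3,5}; (5,1)→{1,2}. Safe: 4. Place at column 4.
Columns [3, 6, 2, 5, 1, 4], r−c [-2, -4, 1, -1, 4, 2], r+c [4, 8, 5, 9, 6, 10] are all distinct, so no two queens attack.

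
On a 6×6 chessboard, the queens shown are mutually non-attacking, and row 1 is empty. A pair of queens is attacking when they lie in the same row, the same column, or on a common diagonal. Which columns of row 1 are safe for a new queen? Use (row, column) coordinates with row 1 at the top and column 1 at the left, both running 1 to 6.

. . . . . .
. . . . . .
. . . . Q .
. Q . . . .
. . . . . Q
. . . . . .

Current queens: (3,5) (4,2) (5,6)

(3,5) attacks row 1 at column 5 and diagonals 3.
(4,2) attacks row 1 at column 2 and diagonals 5.
(5,6) attacks row 1 at column 6 and diagonals 2.
Attacked columns: {2, 3, 5, 6}. Safe: {1, 4}.

columns 1, 4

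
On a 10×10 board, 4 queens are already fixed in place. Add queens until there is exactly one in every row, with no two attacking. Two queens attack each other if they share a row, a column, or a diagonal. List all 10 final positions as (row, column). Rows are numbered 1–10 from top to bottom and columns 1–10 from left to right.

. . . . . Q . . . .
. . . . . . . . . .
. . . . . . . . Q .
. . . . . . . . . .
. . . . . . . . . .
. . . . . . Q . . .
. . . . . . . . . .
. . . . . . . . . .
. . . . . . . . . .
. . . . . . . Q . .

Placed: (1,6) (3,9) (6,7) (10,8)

(1,6) (2,2) (3,9) (4,1) (5,4) (6,7) (7,10) (8,3) (9,5) (10,8)

Row 2: attacked by (1,6)→{5,6,7}; (3,9)→{8,9,10}; (6,7)→{3,7}; (10,8)→{8}. Safe: 1, 2, 4. Place at column 2.
Row 4: attacked by (1,6)→{3,6,9}; (2,2)→{2,4}; (3,9)→{8,9,10}; (6,7)→{5,7,9}; (10,8)→{2,8}. Safe: 1. Place at column 1.
Row 5: attacked by (1,6)→{2,6,10}; (2,2)→{2,5}; (3,9)→{7,9}; (4,1)→{1,2}; (6,7)→{6,7,8}; (10,8)→{3,8}. Safe: 4. Place at column 4.
Row 7: attacked by (1,6)→{6}; (2,2)→{2,7}; (3,9)→{5,9}; (4,1)→{1,4}; (5,4)→{2,4,6}; (6,7)→{6,7,8}; (10,8)→{5,8}. Safe: 3, 10. Place at column 10.
Row 8: attacked by (1,6)→{6}; (2,2)→{2,8}; (3,9)→{4,9}; (4,1)→{1,5}; (5,4)→{1,4,7}; (6,7)→{5,7,9}; (7,10)→{9,10}; (10,8)→{6,8,10}. Safe: 3. Place at column 3.
Row 9: attacked by (1,6)→{6}; (2,2)→{2,9}; (3,9)→{3,9}; (4,1)→{1,6}; (5,4)→{4,8}; (6,7)→{4,7,10}; (7,10)→{8,10}; (8,3)→{2,3,4}; (10,8)→{7,8,9}. Safe: 5. Place at column 5.
Columns [6, 2, 9, 1, 4, 7, 10, 3, 5, 8], r−c [-5, 0, -6, 3, 1, -1, -3, 5, 4, 2], r+c [7, 4, 12, 5, 9, 13, 17, 11, 14, 18] are all distinct, so no two queens attack.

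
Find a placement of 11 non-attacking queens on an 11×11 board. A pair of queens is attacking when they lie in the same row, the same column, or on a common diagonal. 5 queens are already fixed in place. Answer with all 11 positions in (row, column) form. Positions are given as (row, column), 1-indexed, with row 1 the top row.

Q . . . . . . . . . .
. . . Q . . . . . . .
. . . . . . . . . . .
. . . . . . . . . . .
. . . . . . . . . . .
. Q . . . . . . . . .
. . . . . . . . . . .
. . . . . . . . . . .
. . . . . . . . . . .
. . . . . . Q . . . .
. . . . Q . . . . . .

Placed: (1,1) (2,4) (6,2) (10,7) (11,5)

(1,1) (2,4) (3,9) (4,3) (5,8) (6,2) (7,11) (8,6) (9,10) (10,7) (11,5)

Row 3: attacked by (1,1)→{1,3}; (2,4)→{3,4,5}; (6,2)→{2,5}; (10,7)→{7}; (11,5)→{5}. Safe: 6, 8, 9, 10, 11. Place at column 9.
Row 4: attacked by (1,1)→{1,4}; (2,4)→{2,4,6}; (3,9)→{8,9,10}; (6,2)→{2,4}; (10,7)→{1,7}; (11,5)→{5}. Safe: 3, 11. Place at column 3.
Row 5: attacked by (1,1)→{1,5}; (2,4)→{1,4,7}; (3,9)→{7,9,11}; (4,3)→{2,3,4}; (6,2)→{1,2,3}; (10,7)→{2,7}; (11,5)→{5,11}. Safe: 6, 8, 10. Place at column 8.
Row 7: attacked by (1,1)→{1,7}; (2,4)→{4,9}; (3,9)→{5,9}; (4,3)→{3,6}; (5,8)→{6,8,10}; (6,2)→{1,2,3}; (10,7)→{4,7,10}; (11,5)→{1,5,9}. Safe: 11. Place at column 11.
Row 8: attacked by (1,1)→{1,8}; (2,4)→{4,10}; (3,9)→{4,9}; (4,3)→{3,7}; (5,8)→{5,8,11}; (6,2)→{2,4}; (7,11)→{10,11}; (10,7)→{5,7,9}; (11,5)→{2,5,8}. Safe: 6. Place at column 6.
Row 9: attacked by (1,1)→{1,9}; (2,4)→{4,11}; (3,9)→{3,9}; (4,3)→{3,8}; (5,8)→{4,8}; (6,2)→{2,5}; (7,11)→{9,11}; (8,6)→{5,6,7}; (10,7)→{6,7,8}; (11,5)→{3,5,7}. Safe: 10. Place at column 10.
Columns [1, 4, 9, 3, 8, 2, 11, 6, 10, 7, 5], r−c [0, -2, -6, 1, -3, 4, -4, 2, -1, 3, 6], r+c [2, 6, 12, 7, 13, 8, 18, 14, 19, 17, 16] are all distinct, so no two queens attack.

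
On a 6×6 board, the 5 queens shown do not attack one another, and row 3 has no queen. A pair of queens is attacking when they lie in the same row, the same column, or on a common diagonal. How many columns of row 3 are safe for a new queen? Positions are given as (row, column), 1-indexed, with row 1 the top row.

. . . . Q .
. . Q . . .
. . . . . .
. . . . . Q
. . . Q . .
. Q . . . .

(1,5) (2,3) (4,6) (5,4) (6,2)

1

(1,5) attacks row 3 at column 5 and diagonals 3.
(2,3) attacks row 3 at column 3 and diagonals 2, 4.
(4,6) attacks row 3 at column 6 and diagonals 5.
(5,4) attacks row 3 at column 4 and diagonals 2, 6.
(6,2) attacks row 3 at column 2 and diagonals 5.
Attacked columns: {2, 3, 4, 5, 6}. Safe: {1}.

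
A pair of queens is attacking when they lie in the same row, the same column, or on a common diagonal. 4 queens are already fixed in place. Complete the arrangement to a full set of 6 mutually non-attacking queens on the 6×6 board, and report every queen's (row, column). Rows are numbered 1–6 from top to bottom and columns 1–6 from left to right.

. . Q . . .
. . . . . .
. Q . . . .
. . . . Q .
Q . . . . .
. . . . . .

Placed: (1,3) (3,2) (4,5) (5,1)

(1,3) (2,6) (3,2) (4,5) (5,1) (6,4)

Row 2: attacked by (1,3)→{2,3,4}; (3,2)→{1,2,3}; (4,5)→{3,5}; (5,1)→{1,4}. Safe: 6. Place at column 6.
Row 6: attacked by (1,3)→{3}; (2,6)→{2,6}; (3,2)→{2,5}; (4,5)→{3,5}; (5,1)→{1,2}. Safe: 4. Place at column 4.
Columns [3, 6, 2, 5, 1, 4], r−c [-2, -4, 1, -1, 4, 2], r+c [4, 8, 5, 9, 6, 10] are all distinct, so no two queens attack.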